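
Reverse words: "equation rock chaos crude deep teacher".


Original: "equation rock chaos crude deep teacher"
Words (1..n): equation | rock | chaos | crude | deep | teacher
Reversed (n..1): teacher | deep | crude | chaos | rock | equation
Result = "teacher deep crude chaos rock equation"


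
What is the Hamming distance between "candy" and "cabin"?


Comparing character by character (same length = 5):
  Pos 0: 'c' vs 'c' =
  Pos 1: 'a' vs 'a' =
  Pos 2: 'n' vs 'b' !=
  Pos 3: 'd' vs 'i' !=
  Pos 4: 'y' vs 'n' !=
Hamming distance = 3


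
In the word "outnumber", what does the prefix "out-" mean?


Prefix: out-
Example: outnumber (out- + number)
Meaning = surpass


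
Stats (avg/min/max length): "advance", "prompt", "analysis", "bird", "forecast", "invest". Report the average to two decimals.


Lengths: "advance"=7, "prompt"=6, "analysis"=8, "bird"=4, "forecast"=8, "invest"=6
Sum = 39, Count = 6
Average = 39/6 = 6.50
= avg=6.50, min=4, max=8


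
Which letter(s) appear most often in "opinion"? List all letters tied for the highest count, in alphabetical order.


Word: "opinion"
Letter counts:
  'i': 2
  'n': 2
  'o': 2
  'p': 1
Maximum count = 2
Most frequent = 'i', 'n', 'o' (2 times each)


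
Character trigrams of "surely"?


Word: "surely" (length 6)
Number of trigrams = 6 - 3 + 1 = 4
  Position 0: "sur"
  Position 1: "ure"
  Position 2: "rel"
  Position 3: "ely"
Trigrams = "sur", "ure", "rel", "ely"


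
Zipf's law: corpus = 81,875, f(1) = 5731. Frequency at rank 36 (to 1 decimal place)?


Zipf's law: f(r) = f(1) / r
f(1) = 5731
f(36) = 5731 / 36
= 159.2 occurrences


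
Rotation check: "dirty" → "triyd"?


Word: "dirty", Candidate: "triyd"
Method: check if candidate is substring of word+word
"dirtydirty" contains "triyd"? No
Is rotation = No


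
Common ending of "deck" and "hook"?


Word 1: "deck"
Word 2: "hook"
Comparing from end:
  Pos -1: 'k' == 'k'
  Pos -2: 'c' != 'o' (stop)
LCS = "k" (length 1)


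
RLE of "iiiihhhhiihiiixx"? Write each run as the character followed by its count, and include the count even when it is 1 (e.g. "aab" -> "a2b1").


String: "iiiihhhhiihiiixx"
Scanning for consecutive runs:
  'i' x 4
  'h' x 4
  'i' x 2
  'h' x 1
  'i' x 3
  'x' x 2
RLE = "i4h4i2h1i3x2"


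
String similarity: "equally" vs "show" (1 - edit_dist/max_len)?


Word 1: "equally" (length 7)
Word 2: "show" (length 4)
One optimal edit sequence:
  1. delete 'e'  (+1)
  2. delete 'q'  (+1)
  3. delete 'u'  (+1)
  4. substitute 'a' -> 's'  (+1)
  5. substitute 'l' -> 'h'  (+1)
  6. substitute 'l' -> 'o'  (+1)
  7. substitute 'y' -> 'w'  (+1)
Edit distance = 7
Max length = max(7, 4) = 7
Similarity = 1 - 7/7
= 0.0000


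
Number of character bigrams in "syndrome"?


Word: "syndrome" (length 8)
Number of 2-grams = length - 2 + 1 = 8 - 2 + 1
= 7


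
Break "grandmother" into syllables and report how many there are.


Word: "grandmother"
Syllable breakdown: grand | moth | er
Counting: 3 parts
= 3 syllables


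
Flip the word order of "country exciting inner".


Original: "country exciting inner"
Words (1..n): country | exciting | inner
Reversed (n..1): inner | exciting | country
Result = "inner exciting country"


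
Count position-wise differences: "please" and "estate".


Comparing character by character (same length = 6):
  Pos 0: 'p' vs 'e' !=
  Pos 1: 'l' vs 's' !=
  Pos 2: 'e' vs 't' !=
  Pos 3: 'a' vs 'a' =
  Pos 4: 's' vs 't' !=
  Pos 5: 'e' vs 'e' =
Hamming distance = 4


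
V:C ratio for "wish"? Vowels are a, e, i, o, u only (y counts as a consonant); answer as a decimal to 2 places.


Word: "wish"
Vowels (a,e,i,o,u): 1
Consonants: 3
Ratio = 1/3
= 0.33


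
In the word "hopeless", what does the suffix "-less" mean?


Suffix: -less
As in: hopeless -> hope + -less
Meaning = without


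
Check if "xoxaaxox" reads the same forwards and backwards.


Word: "xoxaaxox"
Reversed: "xoxaaxox"
Forward == Backward? xoxaaxox == xoxaaxox
Palindrome = Yes


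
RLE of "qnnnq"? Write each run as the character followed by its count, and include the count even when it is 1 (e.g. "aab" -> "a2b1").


String: "qnnnq"
Scanning for consecutive runs:
  'q' x 1
  'n' x 3
  'q' x 1
RLE = "q1n3q1"


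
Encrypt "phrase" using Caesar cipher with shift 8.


Word: "phrase"
Shift: 8
Each letter → (letter + shift) mod 26:
  'p' (15) + 8 = 23 → 'x'
  'h' (7) + 8 = 15 → 'p'
  'r' (17) + 8 = 25 → 'z'
  'a' (0) + 8 = 8 → 'i'
  's' (18) + 8 = 0 → 'a'
  'e' (4) + 8 = 12 → 'm'
Result = "xpziam"


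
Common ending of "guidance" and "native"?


Word 1: "guidance"
Word 2: "native"
Comparing from end:
  Pos -1: 'e' == 'e'
  Pos -2: 'c' != 'v' (stop)
LCS = "e" (length 1)


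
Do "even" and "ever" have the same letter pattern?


Pattern of "even": [0, 1, 0, 2]
Pattern of "ever": [0, 1, 0, 2]
Patterns match
Same pattern = Yes


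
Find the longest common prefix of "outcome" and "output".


Word 1: "outcome"
Word 2: "output"
Comparing from start:
  Pos 0: 'o' == 'o'
  Pos 1: 'u' == 'u'
  Pos 2: 't' == 't'
  Pos 3: 'c' != 'p' (stop)
LCP = "out" (length 3)


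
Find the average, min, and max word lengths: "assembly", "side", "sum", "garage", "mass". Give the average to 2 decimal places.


Lengths: "assembly"=8, "side"=4, "sum"=3, "garage"=6, "mass"=4
Sum = 25, Count = 5
Average = 25/5 = 5.00
= avg=5.00, min=3, max=8


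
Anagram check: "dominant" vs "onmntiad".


Word 1: "dominant" → sorted: adimnnot
Word 2: "onmntiad" → sorted: adimnnot
Same letters? adimnnot == adimnnot
Anagram = Yes


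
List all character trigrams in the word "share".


Word: "share" (length 5)
Number of trigrams = 5 - 3 + 1 = 3
  Position 0: "sha"
  Position 1: "har"
  Position 2: "are"
Trigrams = "sha", "har", "are"


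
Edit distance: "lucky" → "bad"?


Word 1: "lucky" (length 5)
Word 2: "bad" (length 3)
One optimal edit sequence (insert/delete/substitute each cost 1):
  1. delete 'l'  (+1)
  2. delete 'u'  (+1)
  3. substitute 'c' -> 'b'  (+1)
  4. substitute 'k' -> 'a'  (+1)
  5. substitute 'y' -> 'd'  (+1)
Total edit operations: 5
Edit distance = 5


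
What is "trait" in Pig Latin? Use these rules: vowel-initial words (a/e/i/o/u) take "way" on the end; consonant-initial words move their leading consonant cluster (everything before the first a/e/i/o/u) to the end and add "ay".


Word: "trait"
Starts with consonant(s) → move to end, add 'ay'
Consonant cluster: "tr"
Pig Latin = "aittray"


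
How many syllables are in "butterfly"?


Word: "butterfly"
Syllable breakdown: but · ter · fly
Counting: 3 parts
= 3 syllables


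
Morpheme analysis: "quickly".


Word: "quickly"
Morphemes: quick + -ly
Each morpheme carries meaning
= 2 morphemes


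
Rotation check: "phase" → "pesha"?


Word: "phase", Candidate: "pesha"
Method: check if candidate is substring of word+word
"phasephase" contains "pesha"? No
Is rotation = No


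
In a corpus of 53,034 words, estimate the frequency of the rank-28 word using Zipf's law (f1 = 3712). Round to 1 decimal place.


Zipf's law: f(r) = f(1) / r
f(1) = 3712
f(28) = 3712 / 28
= 132.6 occurrences


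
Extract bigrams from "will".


Word: "will" (length 4)
Number of bigrams = 4 - 2 + 1 = 3
  Position 0: "wi"
  Position 1: "il"
  Position 2: "ll"
Bigrams = "wi", "il", "ll"


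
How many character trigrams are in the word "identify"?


Word: "identify" (length 8)
Number of 3-grams = length - 3 + 1 = 8 - 3 + 1
= 6


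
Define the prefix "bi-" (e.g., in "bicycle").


Prefix: bi-
As in: bicycle -> bi- + cycle
Meaning = two


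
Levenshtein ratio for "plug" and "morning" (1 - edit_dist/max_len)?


Word 1: "plug" (length 4)
Word 2: "morning" (length 7)
One optimal edit sequence:
  1. insert 'm'  (+1)
  2. insert 'o'  (+1)
  3. insert 'r'  (+1)
  4. substitute 'p' -> 'n'  (+1)
  5. substitute 'l' -> 'i'  (+1)
  6. substitute 'u' -> 'n'  (+1)
  7. keep 'g'
Edit distance = 6
Max length = max(4, 7) = 7
Similarity = 1 - 6/7
= 0.1429


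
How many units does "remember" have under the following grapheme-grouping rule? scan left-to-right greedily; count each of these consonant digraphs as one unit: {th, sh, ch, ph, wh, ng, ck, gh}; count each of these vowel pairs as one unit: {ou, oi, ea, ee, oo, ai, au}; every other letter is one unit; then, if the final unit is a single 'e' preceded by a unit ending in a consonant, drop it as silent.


Word: "remember" (8 letters)
Left-to-right scan:
  1. 'r' (letter)
  2. 'e' (letter)
  3. 'm' (letter)
  4. 'e' (letter)
  5. 'm' (letter)
  6. 'b' (letter)
  7. 'e' (letter)
  8. 'r' (letter)
Units from scan: 8
Sound units = 8 units


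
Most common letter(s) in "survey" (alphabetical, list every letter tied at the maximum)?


Word: "survey"
Letter counts:
  'e': 1
  'r': 1
  's': 1
  'u': 1
  'v': 1
  'y': 1
Maximum count = 1
Most frequent = 'e', 'r', 's', 'u', 'v', 'y' (1 time each)


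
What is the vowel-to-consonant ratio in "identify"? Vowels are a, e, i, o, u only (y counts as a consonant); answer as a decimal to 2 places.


Word: "identify"
Vowels (a,e,i,o,u): 3
Consonants: 5
Ratio = 3/5
= 0.60


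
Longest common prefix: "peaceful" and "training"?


Word 1: "peaceful"
Word 2: "training"
Comparing from start:
  Pos 0: 'p' != 't' (stop)
LCP = "" (length 0)


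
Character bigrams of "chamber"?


Word: "chamber" (length 7)
Number of bigrams = 7 - 2 + 1 = 6
  Position 0: "ch"
  Position 1: "ha"
  Position 2: "am"
  Position 3: "mb"
  Position 4: "be"
  Position 5: "er"
Bigrams = "ch", "ha", "am", "mb", "be", "er"


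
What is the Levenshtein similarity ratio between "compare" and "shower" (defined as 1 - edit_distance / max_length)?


Word 1: "compare" (length 7)
Word 2: "shower" (length 6)
One optimal edit sequence:
  1. substitute 'c' -> 's'  (+1)
  2. substitute 'o' -> 'h'  (+1)
  3. substitute 'm' -> 'o'  (+1)
  4. substitute 'p' -> 'w'  (+1)
  5. substitute 'a' -> 'e'  (+1)
  6. keep 'r'
  7. delete 'e'  (+1)
Edit distance = 6
Max length = max(7, 6) = 7
Similarity = 1 - 6/7
= 0.1429


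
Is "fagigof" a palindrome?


Word: "fagigof"
Reversed: "fogigaf"
Forward == Backward? fagigof != fogigaf
Palindrome = No


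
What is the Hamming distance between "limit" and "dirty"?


Comparing character by character (same length = 5):
  Pos 0: 'l' vs 'd' !=
  Pos 1: 'i' vs 'i' =
  Pos 2: 'm' vs 'r' !=
  Pos 3: 'i' vs 't' !=
  Pos 4: 't' vs 'y' !=
Hamming distance = 4


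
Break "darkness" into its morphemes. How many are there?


Word: "darkness"
Morphemes: dark | -ness
Each morpheme carries meaning
= 2 morphemes


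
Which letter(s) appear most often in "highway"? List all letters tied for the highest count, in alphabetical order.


Word: "highway"
Letter counts:
  'a': 1
  'g': 1
  'h': 2
  'i': 1
  'w': 1
  'y': 1
Maximum count = 2
Most frequent = 'h' (2 times each)


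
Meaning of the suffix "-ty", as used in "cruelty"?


Suffix: -ty
As in: cruelty -> cruel + -ty
Meaning = quality of


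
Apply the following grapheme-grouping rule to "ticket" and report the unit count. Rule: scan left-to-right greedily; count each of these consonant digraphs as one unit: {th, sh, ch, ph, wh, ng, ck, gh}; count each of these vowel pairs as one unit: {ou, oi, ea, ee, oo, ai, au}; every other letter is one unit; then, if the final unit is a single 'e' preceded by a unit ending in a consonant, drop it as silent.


Word: "ticket" (6 letters)
Left-to-right scan:
  1. 't' (letter)
  2. 'i' (letter)
  3. 'ck' (digraph)
  4. 'e' (letter)
  5. 't' (letter)
Units from scan: 5
Sound units = 5 units


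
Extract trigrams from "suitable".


Word: "suitable" (length 8)
Number of trigrams = 8 - 3 + 1 = 6
  Position 0: "sui"
  Position 1: "uit"
  Position 2: "ita"
  Position 3: "tab"
  Position 4: "abl"
  Position 5: "ble"
Trigrams = "sui", "uit", "ita", "tab", "abl", "ble"


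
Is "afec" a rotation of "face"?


Word: "face", Candidate: "afec"
Method: check if candidate is substring of word+word
"faceface" contains "afec"? No
Is rotation = No


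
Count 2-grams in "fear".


Word: "fear" (length 4)
Number of 2-grams = length - 2 + 1 = 4 - 2 + 1
= 3


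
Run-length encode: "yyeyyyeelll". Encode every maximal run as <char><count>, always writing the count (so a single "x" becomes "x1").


String: "yyeyyyeelll"
Scanning for consecutive runs:
  'y' x 2
  'e' x 1
  'y' x 3
  'e' x 2
  'l' x 3
RLE = "y2e1y3e2l3"


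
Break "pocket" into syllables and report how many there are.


Word: "pocket"
Syllable breakdown: pock | et
Counting: 2 parts
= 2 syllables


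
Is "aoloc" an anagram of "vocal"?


Word 1: "vocal" → sorted: aclov
Word 2: "aoloc" → sorted: acloo
Same letters? aclov != acloo
Anagram = No


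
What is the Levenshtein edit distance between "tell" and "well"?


Word 1: "tell" (length 4)
Word 2: "well" (length 4)
One optimal edit sequence (insert/delete/substitute each cost 1):
  1. substitute 't' -> 'w'  (+1)
  2. keep 'e'
  3. keep 'l'
  4. keep 'l'
Total edit operations: 1
Edit distance = 1


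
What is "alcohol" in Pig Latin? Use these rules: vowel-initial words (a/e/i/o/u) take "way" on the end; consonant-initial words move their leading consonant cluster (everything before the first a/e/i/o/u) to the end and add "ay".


Word: "alcohol"
Starts with vowel → add 'way'
Pig Latin = "alcoholway"


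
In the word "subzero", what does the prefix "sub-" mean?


Prefix: sub-
Example: subzero (sub- + zero)
Meaning = under / below


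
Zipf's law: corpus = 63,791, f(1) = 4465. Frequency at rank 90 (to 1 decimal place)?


Zipf's law: f(r) = f(1) / r
f(1) = 4465
f(90) = 4465 / 90
= 49.6 occurrences


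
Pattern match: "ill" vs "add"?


Pattern of "ill": [0, 1, 1]
Pattern of "add": [0, 1, 1]
Patterns match
Same pattern = Yes


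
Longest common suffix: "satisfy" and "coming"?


Word 1: "satisfy"
Word 2: "coming"
Comparing from end:
  Pos -1: 'y' != 'g' (stop)
LCS = "" (length 0)


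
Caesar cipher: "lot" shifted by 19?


Word: "lot"
Shift: 19
Each letter → (letter + shift) mod 26:
  'l' (11) + 19 = 4 → 'e'
  'o' (14) + 19 = 7 → 'h'
  't' (19) + 19 = 12 → 'm'
Result = "ehm"


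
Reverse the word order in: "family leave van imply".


Original: "family leave van imply"
Words (1..n): family | leave | van | imply
Reversed (n..1): imply | van | leave | family
Result = "imply van leave family"


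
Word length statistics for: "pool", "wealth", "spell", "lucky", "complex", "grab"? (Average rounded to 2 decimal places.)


Lengths: "pool"=4, "wealth"=6, "spell"=5, "lucky"=5, "complex"=7, "grab"=4
Sum = 31, Count = 6
Average = 31/6 = 5.17
= avg=5.17, min=4, max=7


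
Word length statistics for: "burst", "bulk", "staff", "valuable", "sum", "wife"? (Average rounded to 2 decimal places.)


Lengths: "burst"=5, "bulk"=4, "staff"=5, "valuable"=8, "sum"=3, "wife"=4
Sum = 29, Count = 6
Average = 29/6 = 4.83
= avg=4.83, min=3, max=8


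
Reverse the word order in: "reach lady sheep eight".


Original: "reach lady sheep eight"
Words (1..n): reach | lady | sheep | eight
Reversed (n..1): eight | sheep | lady | reach
Result = "eight sheep lady reach"


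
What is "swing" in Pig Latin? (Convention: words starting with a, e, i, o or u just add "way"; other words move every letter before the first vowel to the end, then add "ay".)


Word: "swing"
Starts with consonant(s) → move to end, add 'ay'
Consonant cluster: "sw"
Pig Latin = "ingsway"


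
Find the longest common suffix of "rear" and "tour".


Word 1: "rear"
Word 2: "tour"
Comparing from end:
  Pos -1: 'r' == 'r'
  Pos -2: 'a' != 'u' (stop)
LCS = "r" (length 1)


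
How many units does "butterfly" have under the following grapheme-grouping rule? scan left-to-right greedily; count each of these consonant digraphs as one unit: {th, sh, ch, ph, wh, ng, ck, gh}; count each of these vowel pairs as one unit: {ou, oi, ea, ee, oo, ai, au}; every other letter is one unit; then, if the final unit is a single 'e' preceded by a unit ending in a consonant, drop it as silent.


Word: "butterfly" (9 letters)
Left-to-right scan:
  [1] 'b' (letter)
  [2] 'u' (letter)
  [3] 't' (letter)
  [4] 't' (letter)
  [5] 'e' (letter)
  [6] 'r' (letter)
  [7] 'f' (letter)
  [8] 'l' (letter)
  [9] 'y' (letter)
Units from scan: 9
Sound units = 9 units


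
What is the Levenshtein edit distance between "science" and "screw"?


Word 1: "science" (length 7)
Word 2: "screw" (length 5)
One optimal edit sequence (insert/delete/substitute each cost 1):
  1. keep 's'
  2. keep 'c'
  3. substitute 'i' -> 'r'  (+1)
  4. keep 'e'
  5. delete 'n'  (+1)
  6. delete 'c'  (+1)
  7. substitute 'e' -> 'w'  (+1)
Total edit operations: 4
Edit distance = 4


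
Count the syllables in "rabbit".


Word: "rabbit"
Syllable breakdown: rab · bit
Counting: 2 parts
= 2 syllables


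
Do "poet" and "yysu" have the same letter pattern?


Pattern of "poet": [0, 1, 2, 3]
Pattern of "yysu": [0, 0, 1, 2]
Patterns do not match
Same pattern = No


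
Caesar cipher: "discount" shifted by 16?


Word: "discount"
Shift: 16
Each letter → (letter + shift) mod 26:
  'd' (3) + 16 = 19 → 't'
  'i' (8) + 16 = 24 → 'y'
  's' (18) + 16 = 8 → 'i'
  'c' (2) + 16 = 18 → 's'
  'o' (14) + 16 = 4 → 'e'
  'u' (20) + 16 = 10 → 'k'
  'n' (13) + 16 = 3 → 'd'
  't' (19) + 16 = 9 → 'j'
Result = "tyisekdj"


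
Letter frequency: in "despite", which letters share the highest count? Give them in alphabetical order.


Word: "despite"
Letter counts:
  'd': 1
  'e': 2
  'i': 1
  'p': 1
  's': 1
  't': 1
Maximum count = 2
Most frequent = 'e' (2 times each)


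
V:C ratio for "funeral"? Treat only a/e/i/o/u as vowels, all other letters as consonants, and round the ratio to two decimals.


Word: "funeral"
Vowels (a,e,i,o,u): 3
Consonants: 4
Ratio = 3/4
= 0.75


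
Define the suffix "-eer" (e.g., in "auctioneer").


Suffix: -eer
Example: auctioneer (auction + -eer)
Meaning = one who is concerned with


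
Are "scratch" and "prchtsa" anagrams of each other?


Word 1: "scratch" → sorted: acchrst
Word 2: "prchtsa" → sorted: achprst
Same letters? acchrst != achprst
Anagram = No


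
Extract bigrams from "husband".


Word: "husband" (length 7)
Number of bigrams = 7 - 2 + 1 = 6
  Position 0: "hu"
  Position 1: "us"
  Position 2: "sb"
  Position 3: "ba"
  Position 4: "an"
  Position 5: "nd"
Bigrams = "hu", "us", "sb", "ba", "an", "nd"


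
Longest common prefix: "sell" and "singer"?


Word 1: "sell"
Word 2: "singer"
Comparing from start:
  Pos 0: 's' == 's'
  Pos 1: 'e' != 'i' (stop)
LCP = "s" (length 1)


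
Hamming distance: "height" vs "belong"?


Comparing character by character (same length = 6):
  Pos 0: 'h' vs 'b' !=
  Pos 1: 'e' vs 'e' =
  Pos 2: 'i' vs 'l' !=
  Pos 3: 'g' vs 'o' !=
  Pos 4: 'h' vs 'n' !=
  Pos 5: 't' vs 'g' !=
Hamming distance = 5


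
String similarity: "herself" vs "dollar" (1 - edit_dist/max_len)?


Word 1: "herself" (length 7)
Word 2: "dollar" (length 6)
One optimal edit sequence:
  1. delete 'h'  (+1)
  2. substitute 'e' -> 'd'  (+1)
  3. substitute 'r' -> 'o'  (+1)
  4. substitute 's' -> 'l'  (+1)
  5. substitute 'e' -> 'l'  (+1)
  6. substitute 'l' -> 'a'  (+1)
  7. substitute 'f' -> 'r'  (+1)
Edit distance = 7
Max length = max(7, 6) = 7
Similarity = 1 - 7/7
= 0.0000


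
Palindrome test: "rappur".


Word: "rappur"
Reversed: "ruppar"
Forward == Backward? rappur != ruppar
Palindrome = No


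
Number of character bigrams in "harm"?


Word: "harm" (length 4)
Number of 2-grams = length - 2 + 1 = 4 - 2 + 1
= 3


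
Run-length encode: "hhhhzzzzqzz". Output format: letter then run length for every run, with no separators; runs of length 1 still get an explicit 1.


String: "hhhhzzzzqzz"
Scanning for consecutive runs:
  'h' x 4
  'z' x 4
  'q' x 1
  'z' x 2
RLE = "h4z4q1z2"


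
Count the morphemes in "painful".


Word: "painful"
Morphemes: pain + -ful
Each morpheme carries meaning
= 2 morphemes


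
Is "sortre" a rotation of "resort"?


Word: "resort", Candidate: "sortre"
Method: check if candidate is substring of word+word
"resortresort" contains "sortre"? Yes
Is rotation = Yes


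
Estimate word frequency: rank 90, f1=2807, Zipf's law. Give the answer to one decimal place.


Zipf's law: f(r) = f(1) / r
f(1) = 2807
f(90) = 2807 / 90
= 31.2 occurrences


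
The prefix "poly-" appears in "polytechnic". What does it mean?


Prefix: poly-
Example: polytechnic = poly- + technic
Meaning = many


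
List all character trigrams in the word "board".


Word: "board" (length 5)
Number of trigrams = 5 - 3 + 1 = 3
  Position 0: "boa"
  Position 1: "oar"
  Position 2: "ard"
Trigrams = "boa", "oar", "ard"


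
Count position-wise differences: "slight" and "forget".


Comparing character by character (same length = 6):
  Pos 0: 's' vs 'f' !=
  Pos 1: 'l' vs 'o' !=
  Pos 2: 'i' vs 'r' !=
  Pos 3: 'g' vs 'g' =
  Pos 4: 'h' vs 'e' !=
  Pos 5: 't' vs 't' =
Hamming distance = 4


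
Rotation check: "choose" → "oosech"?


Word: "choose", Candidate: "oosech"
Method: check if candidate is substring of word+word
"choosechoose" contains "oosech"? Yes
Is rotation = Yes


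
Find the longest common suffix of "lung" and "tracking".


Word 1: "lung"
Word 2: "tracking"
Comparing from end:
  Pos -1: 'g' == 'g'
  Pos -2: 'n' == 'n'
  Pos -3: 'u' != 'i' (stop)
LCS = "ng" (length 2)


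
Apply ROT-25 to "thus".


Word: "thus"
Shift: 25
Each letter → (letter + shift) mod 26:
  't' (19) + 25 = 18 → 's'
  'h' (7) + 25 = 6 → 'g'
  'u' (20) + 25 = 19 → 't'
  's' (18) + 25 = 17 → 'r'
Result = "sgtr"


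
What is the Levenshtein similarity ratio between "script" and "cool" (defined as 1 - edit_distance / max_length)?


Word 1: "script" (length 6)
Word 2: "cool" (length 4)
One optimal edit sequence:
  1. delete 's'  (+1)
  2. keep 'c'
  3. delete 'r'  (+1)
  4. substitute 'i' -> 'o'  (+1)
  5. substitute 'p' -> 'o'  (+1)
  6. substitute 't' -> 'l'  (+1)
Edit distance = 5
Max length = max(6, 4) = 6
Similarity = 1 - 5/6
= 0.1667


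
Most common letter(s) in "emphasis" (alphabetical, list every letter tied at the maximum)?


Word: "emphasis"
Letter counts:
  'a': 1
  'e': 1
  'h': 1
  'i': 1
  'm': 1
  'p': 1
  's': 2
Maximum count = 2
Most frequent = 's' (2 times each)


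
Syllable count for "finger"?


Word: "finger"
Syllable breakdown: fin · ger
Counting: 2 parts
= 2 syllables


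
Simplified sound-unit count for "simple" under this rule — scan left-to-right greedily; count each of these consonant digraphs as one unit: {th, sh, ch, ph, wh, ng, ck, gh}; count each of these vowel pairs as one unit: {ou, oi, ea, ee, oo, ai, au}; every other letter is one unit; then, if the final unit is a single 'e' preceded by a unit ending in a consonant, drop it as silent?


Word: "simple" (6 letters)
Left-to-right scan:
  1. 's' (letter)
  2. 'i' (letter)
  3. 'm' (letter)
  4. 'p' (letter)
  5. 'l' (letter)
  6. 'e' (letter)
Units from scan: 6
Final unit is 'e' after a consonant -> drop as silent (-1)
Sound units = 5 units


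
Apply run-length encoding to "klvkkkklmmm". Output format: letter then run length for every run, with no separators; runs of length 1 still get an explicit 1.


String: "klvkkkklmmm"
Scanning for consecutive runs:
  'k' x 1
  'l' x 1
  'v' x 1
  'k' x 4
  'l' x 1
  'm' x 3
RLE = "k1l1v1k4l1m3"


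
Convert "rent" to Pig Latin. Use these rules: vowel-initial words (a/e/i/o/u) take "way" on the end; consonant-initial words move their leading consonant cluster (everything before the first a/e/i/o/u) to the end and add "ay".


Word: "rent"
Starts with consonant(s) → move to end, add 'ay'
Consonant cluster: "r"
Pig Latin = "entray"


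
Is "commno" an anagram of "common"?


Word 1: "common" → sorted: cmmnoo
Word 2: "commno" → sorted: cmmnoo
Same letters? cmmnoo == cmmnoo
Anagram = Yes


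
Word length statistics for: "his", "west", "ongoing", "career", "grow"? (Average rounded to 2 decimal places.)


Lengths: "his"=3, "west"=4, "ongoing"=7, "career"=6, "grow"=4
Sum = 24, Count = 5
Average = 24/5 = 4.80
= avg=4.80, min=3, max=7


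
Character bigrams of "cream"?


Word: "cream" (length 5)
Number of bigrams = 5 - 2 + 1 = 4
  Position 0: "cr"
  Position 1: "re"
  Position 2: "ea"
  Position 3: "am"
Bigrams = "cr", "re", "ea", "am"


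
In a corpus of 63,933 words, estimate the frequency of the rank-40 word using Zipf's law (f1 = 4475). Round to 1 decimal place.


Zipf's law: f(r) = f(1) / r
f(1) = 4475
f(40) = 4475 / 40
= 111.9 occurrences


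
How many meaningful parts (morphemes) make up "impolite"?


Word: "impolite"
Morphemes: im- | polite
Each morpheme carries meaning
= 2 morphemes


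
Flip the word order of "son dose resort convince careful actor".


Original: "son dose resort convince careful actor"
Words (1..n): son | dose | resort | convince | careful | actor
Reversed (n..1): actor | careful | convince | resort | dose | son
Result = "actor careful convince resort dose son"


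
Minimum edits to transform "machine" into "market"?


Word 1: "machine" (length 7)
Word 2: "market" (length 6)
One optimal edit sequence (insert/delete/substitute each cost 1):
  1. keep 'm'
  2. keep 'a'
  3. delete 'c'  (+1)
  4. substitute 'h' -> 'r'  (+1)
  5. substitute 'i' -> 'k'  (+1)
  6. substitute 'n' -> 'e'  (+1)
  7. substitute 'e' -> 't'  (+1)
Total edit operations: 5
Edit distance = 5


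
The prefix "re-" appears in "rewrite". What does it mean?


Prefix: re-
Example: rewrite = re- + write
Meaning = again


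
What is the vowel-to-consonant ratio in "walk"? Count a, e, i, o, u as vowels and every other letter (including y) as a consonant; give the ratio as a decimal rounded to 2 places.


Word: "walk"
Vowels (a,e,i,o,u): 1
Consonants: 3
Ratio = 1/3
= 0.33


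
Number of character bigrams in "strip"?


Word: "strip" (length 5)
Number of 2-grams = length - 2 + 1 = 5 - 2 + 1
= 4


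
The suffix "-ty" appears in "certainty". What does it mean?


Suffix: -ty
Example: certainty (certain + -ty)
Meaning = quality of


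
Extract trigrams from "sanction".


Word: "sanction" (length 8)
Number of trigrams = 8 - 3 + 1 = 6
  Position 0: "san"
  Position 1: "anc"
  Position 2: "nct"
  Position 3: "cti"
  Position 4: "tio"
  Position 5: "ion"
Trigrams = "san", "anc", "nct", "cti", "tio", "ion"


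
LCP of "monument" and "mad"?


Word 1: "monument"
Word 2: "mad"
Comparing from start:
  Pos 0: 'm' == 'm'
  Pos 1: 'o' != 'a' (stop)
LCP = "m" (length 1)


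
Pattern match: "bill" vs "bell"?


Pattern of "bill": [0, 1, 2, 2]
Pattern of "bell": [0, 1, 2, 2]
Patterns match
Same pattern = Yes


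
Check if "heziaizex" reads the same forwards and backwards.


Word: "heziaizex"
Reversed: "xeziaizeh"
Forward == Backward? heziaizex != xeziaizeh
Palindrome = No


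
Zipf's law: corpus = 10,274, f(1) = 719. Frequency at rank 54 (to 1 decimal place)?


Zipf's law: f(r) = f(1) / r
f(1) = 719
f(54) = 719 / 54
= 13.3 occurrences


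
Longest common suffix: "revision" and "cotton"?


Word 1: "revision"
Word 2: "cotton"
Comparing from end:
  Pos -1: 'n' == 'n'
  Pos -2: 'o' == 'o'
  Pos -3: 'i' != 't' (stop)
LCS = "on" (length 2)


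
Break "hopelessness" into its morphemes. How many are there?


Word: "hopelessness"
Morphemes: hope | -less | -ness
Each morpheme carries meaning
= 3 morphemes


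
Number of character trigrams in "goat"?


Word: "goat" (length 4)
Number of 3-grams = length - 3 + 1 = 4 - 3 + 1
= 2


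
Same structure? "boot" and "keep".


Pattern of "boot": [0, 1, 1, 2]
Pattern of "keep": [0, 1, 1, 2]
Patterns match
Same pattern = Yes


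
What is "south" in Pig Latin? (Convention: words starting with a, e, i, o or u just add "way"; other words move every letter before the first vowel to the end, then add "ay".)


Word: "south"
Starts with consonant(s) → move to end, add 'ay'
Consonant cluster: "s"
Pig Latin = "outhsay"


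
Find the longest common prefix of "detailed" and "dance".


Word 1: "detailed"
Word 2: "dance"
Comparing from start:
  Pos 0: 'd' == 'd'
  Pos 1: 'e' != 'a' (stop)
LCP = "d" (length 1)


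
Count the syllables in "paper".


Word: "paper"
Syllable breakdown: pa | per
Counting: 2 parts
= 2 syllables


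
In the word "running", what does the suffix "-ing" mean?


Suffix: -ing
As in: running -> run + -ing, with a spelling change
Meaning = present participle


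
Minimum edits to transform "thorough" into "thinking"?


Word 1: "thorough" (length 8)
Word 2: "thinking" (length 8)
One optimal edit sequence (insert/delete/substitute each cost 1):
  1. keep 't'
  2. keep 'h'
  3. substitute 'o' -> 'i'  (+1)
  4. substitute 'r' -> 'n'  (+1)
  5. substitute 'o' -> 'k'  (+1)
  6. substitute 'u' -> 'i'  (+1)
  7. substitute 'g' -> 'n'  (+1)
  8. substitute 'h' -> 'g'  (+1)
Total edit operations: 6
Edit distance = 6


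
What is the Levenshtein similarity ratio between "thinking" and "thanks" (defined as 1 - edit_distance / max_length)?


Word 1: "thinking" (length 8)
Word 2: "thanks" (length 6)
One optimal edit sequence:
  1. keep 't'
  2. keep 'h'
  3. substitute 'i' -> 'a'  (+1)
  4. keep 'n'
  5. keep 'k'
  6. delete 'i'  (+1)
  7. delete 'n'  (+1)
  8. substitute 'g' -> 's'  (+1)
Edit distance = 4
Max length = max(8, 6) = 8
Similarity = 1 - 4/8
= 0.5000


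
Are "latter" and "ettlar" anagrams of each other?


Word 1: "latter" → sorted: aelrtt
Word 2: "ettlar" → sorted: aelrtt
Same letters? aelrtt == aelrtt
Anagram = Yes


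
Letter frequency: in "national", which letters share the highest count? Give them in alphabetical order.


Word: "national"
Letter counts:
  'a': 2
  'i': 1
  'l': 1
  'n': 2
  'o': 1
  't': 1
Maximum count = 2
Most frequent = 'a', 'n' (2 times each)


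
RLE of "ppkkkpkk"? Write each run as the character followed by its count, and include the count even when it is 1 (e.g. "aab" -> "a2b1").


String: "ppkkkpkk"
Scanning for consecutive runs:
  'p' x 2
  'k' x 3
  'p' x 1
  'k' x 2
RLE = "p2k3p1k2"


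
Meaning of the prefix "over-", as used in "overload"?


Prefix: over-
Example: overload = over- + load
Meaning = excessive


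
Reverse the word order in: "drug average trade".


Original: "drug average trade"
Words (1..n): drug | average | trade
Reversed (n..1): trade | average | drug
Result = "trade average drug"


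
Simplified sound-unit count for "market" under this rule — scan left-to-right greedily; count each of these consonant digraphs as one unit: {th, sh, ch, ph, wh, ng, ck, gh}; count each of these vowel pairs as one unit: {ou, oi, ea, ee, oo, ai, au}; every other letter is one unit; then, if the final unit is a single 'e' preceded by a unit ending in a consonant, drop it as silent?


Word: "market" (6 letters)
Left-to-right scan:
  1. 'm' (letter)
  2. 'a' (letter)
  3. 'r' (letter)
  4. 'k' (letter)
  5. 'e' (letter)
  6. 't' (letter)
Units from scan: 6
Sound units = 6 units


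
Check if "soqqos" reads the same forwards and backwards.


Word: "soqqos"
Reversed: "soqqos"
Forward == Backward? soqqos == soqqos
Palindrome = Yes


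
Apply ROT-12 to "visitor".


Word: "visitor"
Shift: 12
Each letter → (letter + shift) mod 26:
  'v' (21) + 12 = 7 → 'h'
  'i' (8) + 12 = 20 → 'u'
  's' (18) + 12 = 4 → 'e'
  'i' (8) + 12 = 20 → 'u'
  't' (19) + 12 = 5 → 'f'
  'o' (14) + 12 = 0 → 'a'
  'r' (17) + 12 = 3 → 'd'
Result = "hueufad"


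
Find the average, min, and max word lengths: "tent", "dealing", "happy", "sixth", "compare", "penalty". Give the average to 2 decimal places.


Lengths: "tent"=4, "dealing"=7, "happy"=5, "sixth"=5, "compare"=7, "penalty"=7
Sum = 35, Count = 6
Average = 35/6 = 5.83
= avg=5.83, min=4, max=7


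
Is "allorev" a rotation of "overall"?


Word: "overall", Candidate: "allorev"
Method: check if candidate is substring of word+word
"overalloverall" contains "allorev"? No
Is rotation = No


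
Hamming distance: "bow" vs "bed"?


Comparing character by character (same length = 3):
  Pos 0: 'b' vs 'b' =
  Pos 1: 'o' vs 'e' !=
  Pos 2: 'w' vs 'd' !=
Hamming distance = 2


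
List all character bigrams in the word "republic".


Word: "republic" (length 8)
Number of bigrams = 8 - 2 + 1 = 7
  Position 0: "re"
  Position 1: "ep"
  Position 2: "pu"
  Position 3: "ub"
  Position 4: "bl"
  Position 5: "li"
  Position 6: "ic"
Bigrams = "re", "ep", "pu", "ub", "bl", "li", "ic"


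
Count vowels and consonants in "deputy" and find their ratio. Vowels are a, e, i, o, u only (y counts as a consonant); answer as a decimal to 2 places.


Word: "deputy"
Vowels (a,e,i,o,u): 2
Consonants: 4
Ratio = 2/4
= 0.50


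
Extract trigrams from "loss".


Word: "loss" (length 4)
Number of trigrams = 4 - 3 + 1 = 2
  Position 0: "los"
  Position 1: "oss"
Trigrams = "los", "oss"


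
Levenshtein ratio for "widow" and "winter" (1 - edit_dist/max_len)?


Word 1: "widow" (length 5)
Word 2: "winter" (length 6)
One optimal edit sequence:
  1. keep 'w'
  2. keep 'i'
  3. insert 'n'  (+1)
  4. substitute 'd' -> 't'  (+1)
  5. substitute 'o' -> 'e'  (+1)
  6. substitute 'w' -> 'r'  (+1)
Edit distance = 4
Max length = max(5, 6) = 6
Similarity = 1 - 4/6
= 0.3333


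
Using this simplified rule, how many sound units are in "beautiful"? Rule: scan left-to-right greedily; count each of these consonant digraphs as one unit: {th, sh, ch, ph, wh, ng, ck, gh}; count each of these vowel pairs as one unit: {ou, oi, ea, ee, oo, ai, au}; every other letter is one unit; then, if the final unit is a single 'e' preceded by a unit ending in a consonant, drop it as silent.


Word: "beautiful" (9 letters)
Left-to-right scan:
  1. 'b' (letter)
  2. 'ea' (vowel-pair)
  3. 'u' (letter)
  4. 't' (letter)
  5. 'i' (letter)
  6. 'f' (letter)
  7. 'u' (letter)
  8. 'l' (letter)
Units from scan: 8
Sound units = 8 units


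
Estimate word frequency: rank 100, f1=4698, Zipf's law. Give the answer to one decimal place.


Zipf's law: f(r) = f(1) / r
f(1) = 4698
f(100) = 4698 / 100
= 47.0 occurrences


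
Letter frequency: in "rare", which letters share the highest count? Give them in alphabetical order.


Word: "rare"
Letter counts:
  'a': 1
  'e': 1
  'r': 2
Maximum count = 2
Most frequent = 'r' (2 times each)


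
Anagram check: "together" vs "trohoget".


Word 1: "together" → sorted: eeghortt
Word 2: "trohoget" → sorted: eghoortt
Same letters? eeghortt != eghoortt
Anagram = No


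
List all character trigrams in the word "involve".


Word: "involve" (length 7)
Number of trigrams = 7 - 3 + 1 = 5
  Position 0: "inv"
  Position 1: "nvo"
  Position 2: "vol"
  Position 3: "olv"
  Position 4: "lve"
Trigrams = "inv", "nvo", "vol", "olv", "lve"


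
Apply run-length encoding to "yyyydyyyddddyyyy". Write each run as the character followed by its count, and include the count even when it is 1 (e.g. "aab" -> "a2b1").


String: "yyyydyyyddddyyyy"
Scanning for consecutive runs:
  'y' x 4
  'd' x 1
  'y' x 3
  'd' x 4
  'y' x 4
RLE = "y4d1y3d4y4"


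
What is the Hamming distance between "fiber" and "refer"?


Comparing character by character (same length = 5):
  Pos 0: 'f' vs 'r' !=
  Pos 1: 'i' vs 'e' !=
  Pos 2: 'b' vs 'f' !=
  Pos 3: 'e' vs 'e' =
  Pos 4: 'r' vs 'r' =
Hamming distance = 3


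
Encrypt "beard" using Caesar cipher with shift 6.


Word: "beard"
Shift: 6
Each letter → (letter + shift) mod 26:
  'b' (1) + 6 = 7 → 'h'
  'e' (4) + 6 = 10 → 'k'
  'a' (0) + 6 = 6 → 'g'
  'r' (17) + 6 = 23 → 'x'
  'd' (3) + 6 = 9 → 'j'
Result = "hkgxj"


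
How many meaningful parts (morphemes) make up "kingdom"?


Word: "kingdom"
Morphemes: king + -dom
Each morpheme carries meaning
= 2 morphemes


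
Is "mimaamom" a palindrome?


Word: "mimaamom"
Reversed: "momaamim"
Forward == Backward? mimaamom != momaamim
Palindrome = No


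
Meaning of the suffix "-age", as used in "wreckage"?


Suffix: -age
Example: wreckage = wreck + -age
Meaning = result / collection


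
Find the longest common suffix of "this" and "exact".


Word 1: "this"
Word 2: "exact"
Comparing from end:
  Pos -1: 's' != 't' (stop)
LCS = "" (length 0)


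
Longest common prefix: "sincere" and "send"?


Word 1: "sincere"
Word 2: "send"
Comparing from start:
  Pos 0: 's' == 's'
  Pos 1: 'i' != 'e' (stop)
LCP = "s" (length 1)


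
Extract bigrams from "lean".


Word: "lean" (length 4)
Number of bigrams = 4 - 2 + 1 = 3
  Position 0: "le"
  Position 1: "ea"
  Position 2: "an"
Bigrams = "le", "ea", "an"


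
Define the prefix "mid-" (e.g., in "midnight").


Prefix: mid-
As in: midnight -> mid- + night
Meaning = middle


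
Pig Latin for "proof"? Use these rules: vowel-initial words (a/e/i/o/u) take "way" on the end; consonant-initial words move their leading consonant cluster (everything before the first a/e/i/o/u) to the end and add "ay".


Word: "proof"
Starts with consonant(s) → move to end, add 'ay'
Consonant cluster: "pr"
Pig Latin = "oofpray"


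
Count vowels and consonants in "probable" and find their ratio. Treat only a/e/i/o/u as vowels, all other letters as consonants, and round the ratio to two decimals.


Word: "probable"
Vowels (a,e,i,o,u): 3
Consonants: 5
Ratio = 3/5
= 0.60


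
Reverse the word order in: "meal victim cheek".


Original: "meal victim cheek"
Words (1..n): meal | victim | cheek
Reversed (n..1): cheek | victim | meal
Result = "cheek victim meal"


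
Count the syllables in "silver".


Word: "silver"
Syllable breakdown: sil-ver
Counting: 2 parts
= 2 syllables


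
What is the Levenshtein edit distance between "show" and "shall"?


Word 1: "show" (length 4)
Word 2: "shall" (length 5)
One optimal edit sequence (insert/delete/substitute each cost 1):
  1. keep 's'
  2. keep 'h'
  3. insert 'a'  (+1)
  4. substitute 'o' -> 'l'  (+1)
  5. substitute 'w' -> 'l'  (+1)
Total edit operations: 3
Edit distance = 3


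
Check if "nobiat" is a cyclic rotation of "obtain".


Word: "obtain", Candidate: "nobiat"
Method: check if candidate is substring of word+word
"obtainobtain" contains "nobiat"? No
Is rotation = No


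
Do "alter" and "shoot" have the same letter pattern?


Pattern of "alter": [0, 1, 2, 3, 4]
Pattern of "shoot": [0, 1, 2, 2, 3]
Patterns do not match
Same pattern = No


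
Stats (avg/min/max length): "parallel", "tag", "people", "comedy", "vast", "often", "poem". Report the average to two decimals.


Lengths: "parallel"=8, "tag"=3, "people"=6, "comedy"=6, "vast"=4, "often"=5, "poem"=4
Sum = 36, Count = 7
Average = 36/7 = 5.14
= avg=5.14, min=3, max=8


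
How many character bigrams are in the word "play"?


Word: "play" (length 4)
Number of 2-grams = length - 2 + 1 = 4 - 2 + 1
= 3


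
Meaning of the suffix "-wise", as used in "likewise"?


Suffix: -wise
As in: likewise -> like + -wise
Meaning = in the manner of


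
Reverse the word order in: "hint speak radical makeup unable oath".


Original: "hint speak radical makeup unable oath"
Words (1..n): hint | speak | radical | makeup | unable | oath
Reversed (n..1): oath | unable | makeup | radical | speak | hint
Result = "oath unable makeup radical speak hint"


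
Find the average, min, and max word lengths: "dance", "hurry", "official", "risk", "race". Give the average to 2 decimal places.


Lengths: "dance"=5, "hurry"=5, "official"=8, "risk"=4, "race"=4
Sum = 26, Count = 5
Average = 26/5 = 5.20
= avg=5.20, min=4, max=8


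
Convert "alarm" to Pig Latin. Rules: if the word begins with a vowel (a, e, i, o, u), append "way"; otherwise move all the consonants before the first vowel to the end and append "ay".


Word: "alarm"
Starts with vowel → add 'way'
Pig Latin = "alarmway"
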